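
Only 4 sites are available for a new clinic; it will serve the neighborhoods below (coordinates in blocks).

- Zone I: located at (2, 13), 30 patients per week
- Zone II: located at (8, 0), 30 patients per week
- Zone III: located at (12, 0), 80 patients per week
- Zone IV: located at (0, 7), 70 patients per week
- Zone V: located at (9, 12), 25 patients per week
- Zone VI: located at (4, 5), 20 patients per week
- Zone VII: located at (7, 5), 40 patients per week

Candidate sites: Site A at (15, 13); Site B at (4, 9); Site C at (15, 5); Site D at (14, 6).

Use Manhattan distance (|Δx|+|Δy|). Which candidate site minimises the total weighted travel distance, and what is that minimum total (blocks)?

Total weighted distance at each candidate:
  Site A (15, 13): total = 4935
  Site B (4, 9): total = 2910
  Site C (15, 5): total = 3685
  Site D (14, 6): total = 3435
Minimum is at Site B with total 2910 blocks.

Site B, total 2910 blocks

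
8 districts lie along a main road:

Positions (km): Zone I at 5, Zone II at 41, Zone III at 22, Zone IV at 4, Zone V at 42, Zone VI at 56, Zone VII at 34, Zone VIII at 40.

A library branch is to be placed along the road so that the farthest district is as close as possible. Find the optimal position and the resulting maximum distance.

The 1-center on a line is the midpoint of the two extreme points: leftmost at 4, rightmost at 56.
Optimal location = (4 + 56)/2 = 30; maximum distance = (56 − 4)/2 = 26.

location 30, max distance 26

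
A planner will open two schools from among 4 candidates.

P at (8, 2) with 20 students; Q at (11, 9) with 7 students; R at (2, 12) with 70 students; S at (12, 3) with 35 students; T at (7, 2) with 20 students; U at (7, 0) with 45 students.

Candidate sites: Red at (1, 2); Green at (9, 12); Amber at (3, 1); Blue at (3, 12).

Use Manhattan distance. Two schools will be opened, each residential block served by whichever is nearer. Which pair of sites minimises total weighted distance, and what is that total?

{Amber, Blue}, total 977

Evaluate every pair (each demand assigned to the nearer of the two):
  {Amber, Blue}: total = 977
  {Red, Blue}: total = 1187
  {Green, Amber}: total = 1355
  {Red, Green}: total = 1565
  {Green, Blue}: total = 1615
  {Red, Amber}: total = 1712
Best pair: {Amber, Blue} with total 977.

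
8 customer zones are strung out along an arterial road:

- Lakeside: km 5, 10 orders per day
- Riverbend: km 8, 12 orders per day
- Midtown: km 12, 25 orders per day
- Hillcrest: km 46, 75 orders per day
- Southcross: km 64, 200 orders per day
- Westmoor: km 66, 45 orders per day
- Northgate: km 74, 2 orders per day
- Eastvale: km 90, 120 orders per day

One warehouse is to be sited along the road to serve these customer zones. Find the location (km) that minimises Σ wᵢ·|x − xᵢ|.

x = 64

For a sum of weighted absolute distances on a line, the optimum is the weighted median (not the mean). Total weight W = 489; half-weight = 244.5.
Sort by position and accumulate weight:
  km 5 (Lakeside, w=10) → cum 10
  km 8 (Riverbend, w=12) → cum 22
  km 12 (Midtown, w=25) → cum 47
  km 46 (Hillcrest, w=75) → cum 122
  km 64 (Southcross, w=200) → cum 322  ≥ 244.5 → median here
  km 66 (Westmoor, w=45) → cum 367
  km 74 (Northgate, w=2) → cum 369
  km 90 (Eastvale, w=120) → cum 489
Optimal location: km 64.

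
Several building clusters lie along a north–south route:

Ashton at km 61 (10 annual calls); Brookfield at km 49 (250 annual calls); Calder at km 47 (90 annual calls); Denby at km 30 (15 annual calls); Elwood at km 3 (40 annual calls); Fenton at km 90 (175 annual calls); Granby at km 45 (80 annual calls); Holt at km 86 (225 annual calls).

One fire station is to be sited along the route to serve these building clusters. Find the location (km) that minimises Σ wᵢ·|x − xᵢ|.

For a sum of weighted absolute distances on a line, the optimum is the weighted median (not the mean). Total weight W = 885; half-weight = 442.5.
Sort by position and accumulate weight:
  km 3 (Elwood, w=40) → cum 40
  km 30 (Denby, w=15) → cum 55
  km 45 (Granby, w=80) → cum 135
  km 47 (Calder, w=90) → cum 225
  km 49 (Brookfield, w=250) → cum 475  ≥ 442.5 → median here
  km 61 (Ashton, w=10) → cum 485
  km 86 (Holt, w=225) → cum 710
  km 90 (Fenton, w=175) → cum 885
Optimal location: km 49.

x = 49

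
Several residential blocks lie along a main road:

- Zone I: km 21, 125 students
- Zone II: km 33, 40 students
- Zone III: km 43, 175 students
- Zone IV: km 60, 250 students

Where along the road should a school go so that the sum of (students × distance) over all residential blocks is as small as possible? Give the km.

For a sum of weighted absolute distances on a line, the optimum is the weighted median (not the mean). Total weight W = 590; half-weight = 295.
Sort by position and accumulate weight:
  km 21 (Zone I, w=125) → cum 125
  km 33 (Zone II, w=40) → cum 165
  km 43 (Zone III, w=175) → cum 340  ≥ 295 → median here
  km 60 (Zone IV, w=250) → cum 590
Optimal location: km 43.

x = 43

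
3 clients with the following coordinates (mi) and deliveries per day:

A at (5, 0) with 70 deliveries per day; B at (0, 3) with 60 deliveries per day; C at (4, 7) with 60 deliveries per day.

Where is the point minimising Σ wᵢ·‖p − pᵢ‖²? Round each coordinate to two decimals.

(3.11, 3.16)

The minimiser of Σwᵢ‖p−pᵢ‖² is the weighted centroid p* = (Σwᵢpᵢ)/(Σwᵢ).
Σwᵢ = 190.
Σwᵢxᵢ = 70·5 + 60·0 + 60·4 = 590.
Σwᵢyᵢ = 70·0 + 60·3 + 60·7 = 600.
x* = 590/190 = 3.11, y* = 600/190 = 3.16.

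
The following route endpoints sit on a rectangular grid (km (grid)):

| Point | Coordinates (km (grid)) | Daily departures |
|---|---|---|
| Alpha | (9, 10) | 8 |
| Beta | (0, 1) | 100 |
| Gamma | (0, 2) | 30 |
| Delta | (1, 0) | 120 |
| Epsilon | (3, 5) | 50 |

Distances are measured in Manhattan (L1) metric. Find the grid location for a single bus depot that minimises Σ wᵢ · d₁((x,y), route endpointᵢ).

Manhattan distance separates: Σwᵢ(|x−xᵢ|+|y−yᵢ|) = Σwᵢ|x−xᵢ| + Σwᵢ|y−yᵢ|, so x and y are optimised independently as 1-D weighted medians.
Total weight W = 308; half = 154.
x-coordinate, sorted with cumulative weight:
  x=0 (Beta, w=100) cum 100
  x=0 (Gamma, w=30) cum 130
  x=1 (Delta, w=120) cum 250  ← median
  x=3 (Epsilon, w=50) cum 300
  x=9 (Alpha, w=8) cum 308
⇒ x* = 1
y-coordinate, sorted with cumulative weight:
  y=0 (Delta, w=120) cum 120
  y=1 (Beta, w=100) cum 220  ← median
  y=2 (Gamma, w=30) cum 250
  y=5 (Epsilon, w=50) cum 300
  y=10 (Alpha, w=8) cum 308
⇒ y* = 1

(1, 1)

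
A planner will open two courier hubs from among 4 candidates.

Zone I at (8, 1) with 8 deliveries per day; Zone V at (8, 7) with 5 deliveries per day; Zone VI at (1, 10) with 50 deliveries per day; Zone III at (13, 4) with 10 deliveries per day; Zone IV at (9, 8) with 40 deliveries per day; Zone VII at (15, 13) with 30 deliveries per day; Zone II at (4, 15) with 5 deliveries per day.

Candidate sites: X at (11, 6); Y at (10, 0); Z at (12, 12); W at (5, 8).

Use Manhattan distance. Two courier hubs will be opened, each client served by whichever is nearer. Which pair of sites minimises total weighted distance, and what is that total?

{Z, W}, total 810

Evaluate every pair (each demand assigned to the nearer of the two):
  {Z, W}: total = 810
  {X, W}: total = 954
  {Y, W}: total = 1064
  {X, Z}: total = 1109
  {Y, Z}: total = 1244
  {X, Y}: total = 1354
Best pair: {Z, W} with total 810.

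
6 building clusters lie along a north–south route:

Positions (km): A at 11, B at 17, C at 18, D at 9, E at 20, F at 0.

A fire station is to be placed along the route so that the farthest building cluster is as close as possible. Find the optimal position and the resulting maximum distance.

The 1-center on a line is the midpoint of the two extreme points: leftmost at 0, rightmost at 20.
Optimal location = (0 + 20)/2 = 10; maximum distance = (20 − 0)/2 = 10.

location 10, max distance 10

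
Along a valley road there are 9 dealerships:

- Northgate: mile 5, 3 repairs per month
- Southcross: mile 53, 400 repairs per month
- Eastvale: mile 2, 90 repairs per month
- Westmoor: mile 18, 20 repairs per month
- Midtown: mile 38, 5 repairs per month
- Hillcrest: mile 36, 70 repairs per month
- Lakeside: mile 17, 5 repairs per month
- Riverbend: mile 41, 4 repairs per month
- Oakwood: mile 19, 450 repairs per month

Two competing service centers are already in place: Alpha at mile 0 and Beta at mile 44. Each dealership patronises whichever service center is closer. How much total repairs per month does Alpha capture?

The indifferent point is the midpoint (0+44)/2 = 22; dealerships left of it (closer to Alpha at 0) go to Alpha, those right go to Beta.
  Eastvale at 2 (w=90) → Alpha
  Northgate at 5 (w=3) → Alpha
  Lakeside at 17 (w=5) → Alpha
  Westmoor at 18 (w=20) → Alpha
  Oakwood at 19 (w=450) → Alpha
  Hillcrest at 36 (w=70) → Beta
  Midtown at 38 (w=5) → Beta
  Riverbend at 41 (w=4) → Beta
  Southcross at 53 (w=400) → Beta
Alpha captures 568; Beta captures 479.

568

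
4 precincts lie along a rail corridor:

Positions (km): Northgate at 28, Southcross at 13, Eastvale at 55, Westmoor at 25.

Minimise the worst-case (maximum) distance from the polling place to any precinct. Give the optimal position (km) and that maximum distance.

location 34, max distance 21

The 1-center on a line is the midpoint of the two extreme points: leftmost at 13, rightmost at 55.
Optimal location = (13 + 55)/2 = 34; maximum distance = (55 − 13)/2 = 21.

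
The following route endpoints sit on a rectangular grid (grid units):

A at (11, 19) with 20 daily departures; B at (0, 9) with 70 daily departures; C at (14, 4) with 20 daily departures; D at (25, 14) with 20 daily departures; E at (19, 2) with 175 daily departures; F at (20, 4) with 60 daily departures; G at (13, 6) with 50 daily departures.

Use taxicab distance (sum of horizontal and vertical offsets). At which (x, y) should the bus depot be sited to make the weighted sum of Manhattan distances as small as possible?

Manhattan distance separates: Σwᵢ(|x−xᵢ|+|y−yᵢ|) = Σwᵢ|x−xᵢ| + Σwᵢ|y−yᵢ|, so x and y are optimised independently as 1-D weighted medians.
Total weight W = 415; half = 207.5.
x-coordinate, sorted with cumulative weight:
  x=0 (B, w=70) cum 70
  x=11 (A, w=20) cum 90
  x=13 (G, w=50) cum 140
  x=14 (C, w=20) cum 160
  x=19 (E, w=175) cum 335  ← median
  x=20 (F, w=60) cum 395
  x=25 (D, w=20) cum 415
⇒ x* = 19
y-coordinate, sorted with cumulative weight:
  y=2 (E, w=175) cum 175
  y=4 (C, w=20) cum 195
  y=4 (F, w=60) cum 255  ← median
  y=6 (G, w=50) cum 305
  y=9 (B, w=70) cum 375
  y=14 (D, w=20) cum 395
  y=19 (A, w=20) cum 415
⇒ y* = 4

(19, 4)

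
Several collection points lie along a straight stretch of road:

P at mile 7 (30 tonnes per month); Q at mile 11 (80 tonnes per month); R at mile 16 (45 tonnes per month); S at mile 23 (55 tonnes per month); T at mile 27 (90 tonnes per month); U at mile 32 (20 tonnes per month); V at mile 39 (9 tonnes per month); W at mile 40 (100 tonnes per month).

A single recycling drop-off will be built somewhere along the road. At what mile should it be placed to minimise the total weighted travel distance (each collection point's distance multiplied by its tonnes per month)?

For a sum of weighted absolute distances on a line, the optimum is the weighted median (not the mean). Total weight W = 429; half-weight = 214.5.
Sort by position and accumulate weight:
  mile 7 (P, w=30) → cum 30
  mile 11 (Q, w=80) → cum 110
  mile 16 (R, w=45) → cum 155
  mile 23 (S, w=55) → cum 210
  mile 27 (T, w=90) → cum 300  ≥ 214.5 → median here
  mile 32 (U, w=20) → cum 320
  mile 39 (V, w=9) → cum 329
  mile 40 (W, w=100) → cum 429
Optimal location: mile 27.

x = 27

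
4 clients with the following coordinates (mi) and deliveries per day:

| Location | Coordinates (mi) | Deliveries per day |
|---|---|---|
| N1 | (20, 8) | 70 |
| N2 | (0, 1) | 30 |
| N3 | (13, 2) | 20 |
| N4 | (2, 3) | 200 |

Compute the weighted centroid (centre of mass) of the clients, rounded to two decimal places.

(6.44, 3.84)

The minimiser of Σwᵢ‖p−pᵢ‖² is the weighted centroid p* = (Σwᵢpᵢ)/(Σwᵢ).
Σwᵢ = 320.
Σwᵢxᵢ = 70·20 + 30·0 + 20·13 + 200·2 = 2060.
Σwᵢyᵢ = 70·8 + 30·1 + 20·2 + 200·3 = 1230.
x* = 2060/320 = 6.44, y* = 1230/320 = 3.84.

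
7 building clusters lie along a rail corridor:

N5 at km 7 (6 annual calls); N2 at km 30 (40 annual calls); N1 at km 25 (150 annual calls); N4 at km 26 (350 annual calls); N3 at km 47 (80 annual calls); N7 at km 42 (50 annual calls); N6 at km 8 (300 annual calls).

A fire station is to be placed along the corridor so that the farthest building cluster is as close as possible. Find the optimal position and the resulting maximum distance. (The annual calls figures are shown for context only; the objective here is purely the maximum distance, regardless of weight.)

location 27, max distance 20

The 1-center on a line is the midpoint of the two extreme points: leftmost at 7, rightmost at 47.
Optimal location = (7 + 47)/2 = 27; maximum distance = (47 − 7)/2 = 20.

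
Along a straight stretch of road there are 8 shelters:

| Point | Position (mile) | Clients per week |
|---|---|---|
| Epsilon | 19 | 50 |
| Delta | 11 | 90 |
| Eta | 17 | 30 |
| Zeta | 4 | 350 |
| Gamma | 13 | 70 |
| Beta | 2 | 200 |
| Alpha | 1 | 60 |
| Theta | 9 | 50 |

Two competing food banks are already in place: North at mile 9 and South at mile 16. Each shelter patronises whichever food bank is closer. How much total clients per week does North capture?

The indifferent point is the midpoint (9+16)/2 = 12.5; shelters left of it (closer to North at 9) go to North, those right go to South.
  Alpha at 1 (w=60) → North
  Beta at 2 (w=200) → North
  Zeta at 4 (w=350) → North
  Theta at 9 (w=50) → North
  Delta at 11 (w=90) → North
  Gamma at 13 (w=70) → South
  Eta at 17 (w=30) → South
  Epsilon at 19 (w=50) → South
North captures 750; South captures 150.

750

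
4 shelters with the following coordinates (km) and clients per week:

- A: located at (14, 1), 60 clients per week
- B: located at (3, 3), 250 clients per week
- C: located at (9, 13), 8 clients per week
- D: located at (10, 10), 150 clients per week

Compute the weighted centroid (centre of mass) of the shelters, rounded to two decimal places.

(6.76, 5.16)

The minimiser of Σwᵢ‖p−pᵢ‖² is the weighted centroid p* = (Σwᵢpᵢ)/(Σwᵢ).
Σwᵢ = 468.
Σwᵢxᵢ = 60·14 + 250·3 + 8·9 + 150·10 = 3162.
Σwᵢyᵢ = 60·1 + 250·3 + 8·13 + 150·10 = 2414.
x* = 3162/468 = 6.76, y* = 2414/468 = 5.16.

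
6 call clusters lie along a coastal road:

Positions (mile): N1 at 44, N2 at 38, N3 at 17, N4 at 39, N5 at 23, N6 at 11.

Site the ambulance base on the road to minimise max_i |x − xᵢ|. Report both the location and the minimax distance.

The 1-center on a line is the midpoint of the two extreme points: leftmost at 11, rightmost at 44.
Optimal location = (11 + 44)/2 = 27.5; maximum distance = (44 − 11)/2 = 16.5.

location 27.5, max distance 16.5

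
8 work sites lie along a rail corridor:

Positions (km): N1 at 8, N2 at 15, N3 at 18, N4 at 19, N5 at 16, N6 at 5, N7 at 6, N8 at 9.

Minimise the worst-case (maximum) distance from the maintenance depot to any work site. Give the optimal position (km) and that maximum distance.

location 12, max distance 7

The 1-center on a line is the midpoint of the two extreme points: leftmost at 5, rightmost at 19.
Optimal location = (5 + 19)/2 = 12; maximum distance = (19 − 5)/2 = 7.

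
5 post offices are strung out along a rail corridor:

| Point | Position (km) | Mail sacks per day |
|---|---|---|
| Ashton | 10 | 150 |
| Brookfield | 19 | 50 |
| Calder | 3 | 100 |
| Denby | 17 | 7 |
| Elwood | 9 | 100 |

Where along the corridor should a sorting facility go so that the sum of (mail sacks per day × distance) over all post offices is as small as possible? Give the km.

x = 10

For a sum of weighted absolute distances on a line, the optimum is the weighted median (not the mean). Total weight W = 407; half-weight = 203.5.
Sort by position and accumulate weight:
  km 3 (Calder, w=100) → cum 100
  km 9 (Elwood, w=100) → cum 200
  km 10 (Ashton, w=150) → cum 350  ≥ 203.5 → median here
  km 17 (Denby, w=7) → cum 357
  km 19 (Brookfield, w=50) → cum 407
Optimal location: km 10.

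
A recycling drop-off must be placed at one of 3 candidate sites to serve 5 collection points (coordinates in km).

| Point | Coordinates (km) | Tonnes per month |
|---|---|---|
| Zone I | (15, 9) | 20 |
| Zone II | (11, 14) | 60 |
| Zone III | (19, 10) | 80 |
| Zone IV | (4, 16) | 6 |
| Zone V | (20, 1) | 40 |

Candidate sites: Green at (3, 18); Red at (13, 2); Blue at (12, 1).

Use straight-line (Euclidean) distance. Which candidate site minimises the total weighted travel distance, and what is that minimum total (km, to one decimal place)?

Total weighted distance at each candidate:
  Green (3, 18): total = 3242.8
  Red (13, 2): total = 2058.2
  Blue (12, 1): total = 2287.3
Minimum is at Red with total 2058.2 km.

Red, total 2058.2 km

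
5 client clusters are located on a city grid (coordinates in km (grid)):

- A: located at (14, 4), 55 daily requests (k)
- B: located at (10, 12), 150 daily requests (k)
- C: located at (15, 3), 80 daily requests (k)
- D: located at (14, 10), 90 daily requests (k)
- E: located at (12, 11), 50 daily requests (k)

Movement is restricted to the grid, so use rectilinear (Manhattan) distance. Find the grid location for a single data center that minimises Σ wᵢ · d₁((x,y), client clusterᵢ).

Manhattan distance separates: Σwᵢ(|x−xᵢ|+|y−yᵢ|) = Σwᵢ|x−xᵢ| + Σwᵢ|y−yᵢ|, so x and y are optimised independently as 1-D weighted medians.
Total weight W = 425; half = 212.5.
x-coordinate, sorted with cumulative weight:
  x=10 (B, w=150) cum 150
  x=12 (E, w=50) cum 200
  x=14 (A, w=55) cum 255  ← median
  x=14 (D, w=90) cum 345
  x=15 (C, w=80) cum 425
⇒ x* = 14
y-coordinate, sorted with cumulative weight:
  y=3 (C, w=80) cum 80
  y=4 (A, w=55) cum 135
  y=10 (D, w=90) cum 225  ← median
  y=11 (E, w=50) cum 275
  y=12 (B, w=150) cum 425
⇒ y* = 10

(14, 10)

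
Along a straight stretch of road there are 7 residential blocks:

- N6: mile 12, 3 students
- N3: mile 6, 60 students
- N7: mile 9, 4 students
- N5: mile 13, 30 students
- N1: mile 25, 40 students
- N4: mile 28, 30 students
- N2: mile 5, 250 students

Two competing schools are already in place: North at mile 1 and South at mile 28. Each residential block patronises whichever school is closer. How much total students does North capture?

347

The indifferent point is the midpoint (1+28)/2 = 14.5; residential blocks left of it (closer to North at 1) go to North, those right go to South.
  N2 at 5 (w=250) → North
  N3 at 6 (w=60) → North
  N7 at 9 (w=4) → North
  N6 at 12 (w=3) → North
  N5 at 13 (w=30) → North
  N1 at 25 (w=40) → South
  N4 at 28 (w=30) → South
North captures 347; South captures 70.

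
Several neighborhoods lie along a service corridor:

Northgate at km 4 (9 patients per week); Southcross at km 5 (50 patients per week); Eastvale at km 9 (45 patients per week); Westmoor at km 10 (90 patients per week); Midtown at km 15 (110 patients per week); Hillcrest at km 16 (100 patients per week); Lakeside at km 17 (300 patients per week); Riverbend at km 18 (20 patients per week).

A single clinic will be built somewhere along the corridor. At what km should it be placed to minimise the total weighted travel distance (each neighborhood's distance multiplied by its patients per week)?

x = 16

For a sum of weighted absolute distances on a line, the optimum is the weighted median (not the mean). Total weight W = 724; half-weight = 362.
Sort by position and accumulate weight:
  km 4 (Northgate, w=9) → cum 9
  km 5 (Southcross, w=50) → cum 59
  km 9 (Eastvale, w=45) → cum 104
  km 10 (Westmoor, w=90) → cum 194
  km 15 (Midtown, w=110) → cum 304
  km 16 (Hillcrest, w=100) → cum 404  ≥ 362 → median here
  km 17 (Lakeside, w=300) → cum 704
  km 18 (Riverbend, w=20) → cum 724
Optimal location: km 16.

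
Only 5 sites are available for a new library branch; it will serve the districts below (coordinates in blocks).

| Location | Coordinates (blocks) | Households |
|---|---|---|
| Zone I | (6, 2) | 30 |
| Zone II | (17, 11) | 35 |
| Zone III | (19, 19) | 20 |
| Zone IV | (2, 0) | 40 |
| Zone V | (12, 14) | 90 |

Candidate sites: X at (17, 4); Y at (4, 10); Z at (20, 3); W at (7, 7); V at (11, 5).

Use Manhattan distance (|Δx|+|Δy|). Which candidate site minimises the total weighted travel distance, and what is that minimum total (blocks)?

V, total 2560 blocks

Total weighted distance at each candidate:
  X (17, 4): total = 3085
  Y (4, 10): total = 2830
  Z (20, 3): total = 3725
  W (7, 7): total = 2710
  V (11, 5): total = 2560
Minimum is at V with total 2560 blocks.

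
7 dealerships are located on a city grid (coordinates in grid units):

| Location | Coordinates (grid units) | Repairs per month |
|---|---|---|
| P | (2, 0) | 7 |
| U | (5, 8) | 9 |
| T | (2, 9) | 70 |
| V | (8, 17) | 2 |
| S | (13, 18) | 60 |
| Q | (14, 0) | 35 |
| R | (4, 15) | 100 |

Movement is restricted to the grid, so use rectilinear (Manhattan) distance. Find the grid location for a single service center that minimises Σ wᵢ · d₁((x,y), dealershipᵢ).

Manhattan distance separates: Σwᵢ(|x−xᵢ|+|y−yᵢ|) = Σwᵢ|x−xᵢ| + Σwᵢ|y−yᵢ|, so x and y are optimised independently as 1-D weighted medians.
Total weight W = 283; half = 141.5.
x-coordinate, sorted with cumulative weight:
  x=2 (P, w=7) cum 7
  x=2 (T, w=70) cum 77
  x=4 (R, w=100) cum 177  ← median
  x=5 (U, w=9) cum 186
  x=8 (V, w=2) cum 188
  x=13 (S, w=60) cum 248
  x=14 (Q, w=35) cum 283
⇒ x* = 4
y-coordinate, sorted with cumulative weight:
  y=0 (P, w=7) cum 7
  y=0 (Q, w=35) cum 42
  y=8 (U, w=9) cum 51
  y=9 (T, w=70) cum 121
  y=15 (R, w=100) cum 221  ← median
  y=17 (V, w=2) cum 223
  y=18 (S, w=60) cum 283
⇒ y* = 15

(4, 15)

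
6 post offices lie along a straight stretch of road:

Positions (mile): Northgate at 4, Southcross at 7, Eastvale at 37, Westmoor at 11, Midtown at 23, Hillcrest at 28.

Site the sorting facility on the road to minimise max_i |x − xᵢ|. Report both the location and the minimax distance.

location 20.5, max distance 16.5

The 1-center on a line is the midpoint of the two extreme points: leftmost at 4, rightmost at 37.
Optimal location = (4 + 37)/2 = 20.5; maximum distance = (37 − 4)/2 = 16.5.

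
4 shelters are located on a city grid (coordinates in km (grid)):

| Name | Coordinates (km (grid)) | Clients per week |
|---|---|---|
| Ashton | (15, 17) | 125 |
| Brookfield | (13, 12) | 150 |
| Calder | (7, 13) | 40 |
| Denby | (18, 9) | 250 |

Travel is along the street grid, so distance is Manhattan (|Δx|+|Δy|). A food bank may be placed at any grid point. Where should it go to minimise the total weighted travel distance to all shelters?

Manhattan distance separates: Σwᵢ(|x−xᵢ|+|y−yᵢ|) = Σwᵢ|x−xᵢ| + Σwᵢ|y−yᵢ|, so x and y are optimised independently as 1-D weighted medians.
Total weight W = 565; half = 282.5.
x-coordinate, sorted with cumulative weight:
  x=7 (Calder, w=40) cum 40
  x=13 (Brookfield, w=150) cum 190
  x=15 (Ashton, w=125) cum 315  ← median
  x=18 (Denby, w=250) cum 565
⇒ x* = 15
y-coordinate, sorted with cumulative weight:
  y=9 (Denby, w=250) cum 250
  y=12 (Brookfield, w=150) cum 400  ← median
  y=13 (Calder, w=40) cum 440
  y=17 (Ashton, w=125) cum 565
⇒ y* = 12

(15, 12)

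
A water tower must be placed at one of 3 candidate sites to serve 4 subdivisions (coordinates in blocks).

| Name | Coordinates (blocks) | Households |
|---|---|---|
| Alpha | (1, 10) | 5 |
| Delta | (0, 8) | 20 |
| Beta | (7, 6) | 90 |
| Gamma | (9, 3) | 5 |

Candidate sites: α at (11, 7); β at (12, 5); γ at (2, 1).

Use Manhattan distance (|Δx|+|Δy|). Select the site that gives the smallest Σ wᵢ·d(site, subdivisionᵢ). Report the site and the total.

α, total 785 blocks

Total weighted distance at each candidate:
  α (11, 7): total = 785
  β (12, 5): total = 945
  γ (2, 1): total = 1175
Minimum is at α with total 785 blocks.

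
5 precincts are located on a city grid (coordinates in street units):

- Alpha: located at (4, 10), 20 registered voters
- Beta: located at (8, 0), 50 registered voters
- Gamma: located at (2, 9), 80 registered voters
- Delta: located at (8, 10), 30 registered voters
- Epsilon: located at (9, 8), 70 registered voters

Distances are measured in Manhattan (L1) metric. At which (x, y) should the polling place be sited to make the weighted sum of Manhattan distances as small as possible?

(8, 9)

Manhattan distance separates: Σwᵢ(|x−xᵢ|+|y−yᵢ|) = Σwᵢ|x−xᵢ| + Σwᵢ|y−yᵢ|, so x and y are optimised independently as 1-D weighted medians.
Total weight W = 250; half = 125.
x-coordinate, sorted with cumulative weight:
  x=2 (Gamma, w=80) cum 80
  x=4 (Alpha, w=20) cum 100
  x=8 (Beta, w=50) cum 150  ← median
  x=8 (Delta, w=30) cum 180
  x=9 (Epsilon, w=70) cum 250
⇒ x* = 8
y-coordinate, sorted with cumulative weight:
  y=0 (Beta, w=50) cum 50
  y=8 (Epsilon, w=70) cum 120
  y=9 (Gamma, w=80) cum 200  ← median
  y=10 (Alpha, w=20) cum 220
  y=10 (Delta, w=30) cum 250
⇒ y* = 9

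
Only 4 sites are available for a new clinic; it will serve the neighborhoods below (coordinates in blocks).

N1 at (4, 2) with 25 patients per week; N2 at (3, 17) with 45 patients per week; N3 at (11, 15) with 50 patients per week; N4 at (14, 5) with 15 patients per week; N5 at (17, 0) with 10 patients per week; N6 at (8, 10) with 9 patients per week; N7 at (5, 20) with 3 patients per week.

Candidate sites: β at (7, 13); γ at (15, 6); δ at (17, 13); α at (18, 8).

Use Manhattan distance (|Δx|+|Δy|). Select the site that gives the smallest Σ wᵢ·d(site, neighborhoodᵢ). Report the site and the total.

β, total 1528 blocks

Total weighted distance at each candidate:
  β (7, 13): total = 1528
  γ (15, 6): total = 2341
  δ (17, 13): total = 2270
  α (18, 8): total = 2658
Minimum is at β with total 1528 blocks.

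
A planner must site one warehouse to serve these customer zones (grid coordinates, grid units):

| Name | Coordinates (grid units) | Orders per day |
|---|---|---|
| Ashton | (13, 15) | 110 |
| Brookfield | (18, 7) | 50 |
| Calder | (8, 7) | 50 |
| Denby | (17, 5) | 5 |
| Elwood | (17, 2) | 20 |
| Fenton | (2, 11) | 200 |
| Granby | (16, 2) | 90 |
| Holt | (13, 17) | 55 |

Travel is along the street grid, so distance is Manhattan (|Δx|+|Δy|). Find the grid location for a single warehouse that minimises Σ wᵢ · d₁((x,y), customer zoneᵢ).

Manhattan distance separates: Σwᵢ(|x−xᵢ|+|y−yᵢ|) = Σwᵢ|x−xᵢ| + Σwᵢ|y−yᵢ|, so x and y are optimised independently as 1-D weighted medians.
Total weight W = 580; half = 290.
x-coordinate, sorted with cumulative weight:
  x=2 (Fenton, w=200) cum 200
  x=8 (Calder, w=50) cum 250
  x=13 (Ashton, w=110) cum 360  ← median
  x=13 (Holt, w=55) cum 415
  x=16 (Granby, w=90) cum 505
  x=17 (Denby, w=5) cum 510
  x=17 (Elwood, w=20) cum 530
  x=18 (Brookfield, w=50) cum 580
⇒ x* = 13
y-coordinate, sorted with cumulative weight:
  y=2 (Elwood, w=20) cum 20
  y=2 (Granby, w=90) cum 110
  y=5 (Denby, w=5) cum 115
  y=7 (Brookfield, w=50) cum 165
  y=7 (Calder, w=50) cum 215
  y=11 (Fenton, w=200) cum 415  ← median
  y=15 (Ashton, w=110) cum 525
  y=17 (Holt, w=55) cum 580
⇒ y* = 11

(13, 11)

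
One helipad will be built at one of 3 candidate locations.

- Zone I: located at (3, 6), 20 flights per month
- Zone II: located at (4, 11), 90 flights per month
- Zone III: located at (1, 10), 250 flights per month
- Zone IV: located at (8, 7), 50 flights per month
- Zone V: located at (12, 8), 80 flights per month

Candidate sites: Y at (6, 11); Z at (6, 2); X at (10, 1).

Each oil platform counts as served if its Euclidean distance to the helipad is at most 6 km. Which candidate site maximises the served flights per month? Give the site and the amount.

Coverage radius r = 6 km; a point is covered iff (Δx)²+(Δy)² ≤ 6² = 36.
  Y (6, 11): covers {Zone I, Zone II, Zone III, Zone IV} → 410
  Z (6, 2): covers {Zone I, Zone IV} → 70
  X (10, 1): covers {none} → 0
Maximum coverage at Y: 410 flights per month.

Y, covering 410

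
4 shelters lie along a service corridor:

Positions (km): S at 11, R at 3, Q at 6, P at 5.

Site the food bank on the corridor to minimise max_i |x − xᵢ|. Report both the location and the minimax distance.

location 7, max distance 4

The 1-center on a line is the midpoint of the two extreme points: leftmost at 3, rightmost at 11.
Optimal location = (3 + 11)/2 = 7; maximum distance = (11 − 3)/2 = 4.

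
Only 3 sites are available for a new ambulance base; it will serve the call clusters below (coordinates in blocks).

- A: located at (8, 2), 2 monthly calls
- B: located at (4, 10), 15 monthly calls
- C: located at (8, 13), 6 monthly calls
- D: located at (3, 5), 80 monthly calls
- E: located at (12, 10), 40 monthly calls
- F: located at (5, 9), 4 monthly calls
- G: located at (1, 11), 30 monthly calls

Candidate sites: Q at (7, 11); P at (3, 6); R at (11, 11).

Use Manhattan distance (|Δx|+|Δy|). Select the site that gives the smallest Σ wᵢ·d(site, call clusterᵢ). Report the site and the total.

Total weighted distance at each candidate:
  Q (7, 11): total = 1334
  P (3, 6): total = 995
  R (11, 11): total = 1706
Minimum is at P with total 995 blocks.

P, total 995 blocks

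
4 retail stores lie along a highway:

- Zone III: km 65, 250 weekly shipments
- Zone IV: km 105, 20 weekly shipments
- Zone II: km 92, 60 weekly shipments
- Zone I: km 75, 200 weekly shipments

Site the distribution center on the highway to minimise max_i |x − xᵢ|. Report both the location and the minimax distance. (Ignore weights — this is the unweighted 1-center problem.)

The 1-center on a line is the midpoint of the two extreme points: leftmost at 65, rightmost at 105.
Optimal location = (65 + 105)/2 = 85; maximum distance = (105 − 65)/2 = 20.

location 85, max distance 20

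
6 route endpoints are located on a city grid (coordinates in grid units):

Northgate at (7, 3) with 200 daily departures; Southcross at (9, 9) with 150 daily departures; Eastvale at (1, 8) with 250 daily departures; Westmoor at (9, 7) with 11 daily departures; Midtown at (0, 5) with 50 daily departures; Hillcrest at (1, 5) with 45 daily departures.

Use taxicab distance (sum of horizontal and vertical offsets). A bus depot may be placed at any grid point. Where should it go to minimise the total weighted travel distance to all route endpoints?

(7, 8)

Manhattan distance separates: Σwᵢ(|x−xᵢ|+|y−yᵢ|) = Σwᵢ|x−xᵢ| + Σwᵢ|y−yᵢ|, so x and y are optimised independently as 1-D weighted medians.
Total weight W = 706; half = 353.
x-coordinate, sorted with cumulative weight:
  x=0 (Midtown, w=50) cum 50
  x=1 (Eastvale, w=250) cum 300
  x=1 (Hillcrest, w=45) cum 345
  x=7 (Northgate, w=200) cum 545  ← median
  x=9 (Southcross, w=150) cum 695
  x=9 (Westmoor, w=11) cum 706
⇒ x* = 7
y-coordinate, sorted with cumulative weight:
  y=3 (Northgate, w=200) cum 200
  y=5 (Midtown, w=50) cum 250
  y=5 (Hillcrest, w=45) cum 295
  y=7 (Westmoor, w=11) cum 306
  y=8 (Eastvale, w=250) cum 556  ← median
  y=9 (Southcross, w=150) cum 706
⇒ y* = 8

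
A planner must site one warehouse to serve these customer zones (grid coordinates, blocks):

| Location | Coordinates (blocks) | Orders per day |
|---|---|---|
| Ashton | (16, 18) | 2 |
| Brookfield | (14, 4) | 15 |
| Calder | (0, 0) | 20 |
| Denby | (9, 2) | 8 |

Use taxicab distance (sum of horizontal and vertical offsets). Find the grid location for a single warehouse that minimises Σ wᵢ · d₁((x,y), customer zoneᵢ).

(9, 2)

Manhattan distance separates: Σwᵢ(|x−xᵢ|+|y−yᵢ|) = Σwᵢ|x−xᵢ| + Σwᵢ|y−yᵢ|, so x and y are optimised independently as 1-D weighted medians.
Total weight W = 45; half = 22.5.
x-coordinate, sorted with cumulative weight:
  x=0 (Calder, w=20) cum 20
  x=9 (Denby, w=8) cum 28  ← median
  x=14 (Brookfield, w=15) cum 43
  x=16 (Ashton, w=2) cum 45
⇒ x* = 9
y-coordinate, sorted with cumulative weight:
  y=0 (Calder, w=20) cum 20
  y=2 (Denby, w=8) cum 28  ← median
  y=4 (Brookfield, w=15) cum 43
  y=18 (Ashton, w=2) cum 45
⇒ y* = 2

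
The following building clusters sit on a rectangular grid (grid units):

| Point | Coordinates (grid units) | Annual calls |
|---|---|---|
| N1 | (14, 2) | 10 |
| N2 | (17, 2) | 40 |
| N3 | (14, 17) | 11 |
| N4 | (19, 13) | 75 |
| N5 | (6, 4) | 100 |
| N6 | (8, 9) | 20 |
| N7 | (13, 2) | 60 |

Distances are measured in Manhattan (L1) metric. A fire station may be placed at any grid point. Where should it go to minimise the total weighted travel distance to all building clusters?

Manhattan distance separates: Σwᵢ(|x−xᵢ|+|y−yᵢ|) = Σwᵢ|x−xᵢ| + Σwᵢ|y−yᵢ|, so x and y are optimised independently as 1-D weighted medians.
Total weight W = 316; half = 158.
x-coordinate, sorted with cumulative weight:
  x=6 (N5, w=100) cum 100
  x=8 (N6, w=20) cum 120
  x=13 (N7, w=60) cum 180  ← median
  x=14 (N1, w=10) cum 190
  x=14 (N3, w=11) cum 201
  x=17 (N2, w=40) cum 241
  x=19 (N4, w=75) cum 316
⇒ x* = 13
y-coordinate, sorted with cumulative weight:
  y=2 (N1, w=10) cum 10
  y=2 (N2, w=40) cum 50
  y=2 (N7, w=60) cum 110
  y=4 (N5, w=100) cum 210  ← median
  y=9 (N6, w=20) cum 230
  y=13 (N4, w=75) cum 305
  y=17 (N3, w=11) cum 316
⇒ y* = 4

(13, 4)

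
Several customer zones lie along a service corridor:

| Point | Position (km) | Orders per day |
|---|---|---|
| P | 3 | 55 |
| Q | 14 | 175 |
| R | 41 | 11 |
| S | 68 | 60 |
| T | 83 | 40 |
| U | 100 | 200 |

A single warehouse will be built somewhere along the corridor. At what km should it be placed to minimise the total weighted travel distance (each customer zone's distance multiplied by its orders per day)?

x = 68

For a sum of weighted absolute distances on a line, the optimum is the weighted median (not the mean). Total weight W = 541; half-weight = 270.5.
Sort by position and accumulate weight:
  km 3 (P, w=55) → cum 55
  km 14 (Q, w=175) → cum 230
  km 41 (R, w=11) → cum 241
  km 68 (S, w=60) → cum 301  ≥ 270.5 → median here
  km 83 (T, w=40) → cum 341
  km 100 (U, w=200) → cum 541
Optimal location: km 68.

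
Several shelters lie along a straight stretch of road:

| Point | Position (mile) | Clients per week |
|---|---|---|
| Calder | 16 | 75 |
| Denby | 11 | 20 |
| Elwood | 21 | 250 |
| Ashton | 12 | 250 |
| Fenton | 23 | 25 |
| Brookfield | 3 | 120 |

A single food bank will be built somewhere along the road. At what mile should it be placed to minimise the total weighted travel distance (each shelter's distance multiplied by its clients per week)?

For a sum of weighted absolute distances on a line, the optimum is the weighted median (not the mean). Total weight W = 740; half-weight = 370.
Sort by position and accumulate weight:
  mile 3 (Brookfield, w=120) → cum 120
  mile 11 (Denby, w=20) → cum 140
  mile 12 (Ashton, w=250) → cum 390  ≥ 370 → median here
  mile 16 (Calder, w=75) → cum 465
  mile 21 (Elwood, w=250) → cum 715
  mile 23 (Fenton, w=25) → cum 740
Optimal location: mile 12.

x = 12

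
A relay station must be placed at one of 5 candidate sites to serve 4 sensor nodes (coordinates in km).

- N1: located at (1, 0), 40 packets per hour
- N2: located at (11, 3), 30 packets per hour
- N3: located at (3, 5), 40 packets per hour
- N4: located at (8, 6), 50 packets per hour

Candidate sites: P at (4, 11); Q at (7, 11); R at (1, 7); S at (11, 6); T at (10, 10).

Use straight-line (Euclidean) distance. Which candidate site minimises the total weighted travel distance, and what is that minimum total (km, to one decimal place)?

Total weighted distance at each candidate:
  P (4, 11): total = 1338.4
  Q (7, 11): total = 1312.9
  R (1, 7): total = 1069.8
  S (11, 6): total = 1029.0
  T (10, 10): total = 1318.0
Minimum is at S with total 1029.0 km.

S, total 1029.0 km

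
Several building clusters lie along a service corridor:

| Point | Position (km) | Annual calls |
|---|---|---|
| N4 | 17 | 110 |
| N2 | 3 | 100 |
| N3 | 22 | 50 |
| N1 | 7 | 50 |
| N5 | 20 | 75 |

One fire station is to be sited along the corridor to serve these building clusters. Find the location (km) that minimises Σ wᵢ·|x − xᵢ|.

x = 17

For a sum of weighted absolute distances on a line, the optimum is the weighted median (not the mean). Total weight W = 385; half-weight = 192.5.
Sort by position and accumulate weight:
  km 3 (N2, w=100) → cum 100
  km 7 (N1, w=50) → cum 150
  km 17 (N4, w=110) → cum 260  ≥ 192.5 → median here
  km 20 (N5, w=75) → cum 335
  km 22 (N3, w=50) → cum 385
Optimal location: km 17.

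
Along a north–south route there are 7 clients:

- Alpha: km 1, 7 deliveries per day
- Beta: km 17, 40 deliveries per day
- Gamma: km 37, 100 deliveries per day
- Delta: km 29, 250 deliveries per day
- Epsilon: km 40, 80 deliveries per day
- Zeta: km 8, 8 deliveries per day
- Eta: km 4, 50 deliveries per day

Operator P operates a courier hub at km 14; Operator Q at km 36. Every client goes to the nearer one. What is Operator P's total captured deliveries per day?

The indifferent point is the midpoint (14+36)/2 = 25; clients left of it (closer to Operator P at 14) go to Operator P, those right go to Operator Q.
  Alpha at 1 (w=7) → Operator P
  Eta at 4 (w=50) → Operator P
  Zeta at 8 (w=8) → Operator P
  Beta at 17 (w=40) → Operator P
  Delta at 29 (w=250) → Operator Q
  Gamma at 37 (w=100) → Operator Q
  Epsilon at 40 (w=80) → Operator Q
Operator P captures 105; Operator Q captures 430.

105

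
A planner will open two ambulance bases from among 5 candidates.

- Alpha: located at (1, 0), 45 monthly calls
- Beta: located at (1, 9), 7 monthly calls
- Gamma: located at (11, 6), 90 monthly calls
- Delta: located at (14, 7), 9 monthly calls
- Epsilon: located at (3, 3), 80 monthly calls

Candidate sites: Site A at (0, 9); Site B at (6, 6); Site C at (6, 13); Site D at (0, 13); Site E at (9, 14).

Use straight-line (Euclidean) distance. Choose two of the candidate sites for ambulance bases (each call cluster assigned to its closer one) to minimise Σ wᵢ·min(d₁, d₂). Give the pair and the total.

{Site A, Site B}, total 1220.4

Evaluate every pair (each demand assigned to the nearer of the two):
  {Site A, Site B}: total = 1220.4
  {Site B, Site D}: total = 1242.3
  {Site B, Site C}: total = 1254.2
  {Site B, Site E}: total = 1254.2
  {Site A, Site E}: total = 1770.7
  {Site A, Site C}: total = 1815.4
  {Site A, Site D}: total = 2104.6
  {Site D, Site E}: total = 2270.4
  {Site C, Site D}: total = 2315.0
  {Site C, Site E}: total = 2326.4
Best pair: {Site A, Site B} with total 1220.4.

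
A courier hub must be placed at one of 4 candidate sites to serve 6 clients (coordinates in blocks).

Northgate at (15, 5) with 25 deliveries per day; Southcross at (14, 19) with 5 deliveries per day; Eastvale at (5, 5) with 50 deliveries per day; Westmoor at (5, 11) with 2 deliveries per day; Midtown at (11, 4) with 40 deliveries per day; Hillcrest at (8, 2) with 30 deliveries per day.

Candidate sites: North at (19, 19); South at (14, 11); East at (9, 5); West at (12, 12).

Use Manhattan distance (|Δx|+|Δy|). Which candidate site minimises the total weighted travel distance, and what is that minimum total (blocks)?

East, total 705 blocks

Total weighted distance at each candidate:
  North (19, 19): total = 3679
  South (14, 11): total = 1833
  East (9, 5): total = 705
  West (12, 12): total = 1791
Minimum is at East with total 705 blocks.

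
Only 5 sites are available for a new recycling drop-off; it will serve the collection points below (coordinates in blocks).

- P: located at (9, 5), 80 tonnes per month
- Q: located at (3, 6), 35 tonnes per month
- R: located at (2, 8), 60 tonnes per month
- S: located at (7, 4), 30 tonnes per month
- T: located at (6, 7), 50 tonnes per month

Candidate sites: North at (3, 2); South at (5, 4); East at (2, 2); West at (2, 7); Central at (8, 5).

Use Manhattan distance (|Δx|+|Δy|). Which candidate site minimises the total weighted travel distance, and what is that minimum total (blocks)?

Total weighted distance at each candidate:
  North (3, 2): total = 1860
  South (5, 4): total = 1220
  East (2, 2): total = 1995
  West (2, 7): total = 1290
  Central (8, 5): total = 1090
Minimum is at Central with total 1090 blocks.

Central, total 1090 blocks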